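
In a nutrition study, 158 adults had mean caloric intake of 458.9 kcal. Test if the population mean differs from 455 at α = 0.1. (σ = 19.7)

z = (x̄ - μ₀)/(σ/√n) = (458.9 - 455)/(19.7/√158) = 2.488. Critical value: ±1.645. Since |2.488| > 1.645, Reject H₀.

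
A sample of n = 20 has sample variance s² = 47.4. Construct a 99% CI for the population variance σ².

df = 19. χ²_{0.005} = 38.582, χ²_{0.995} = 6.844. CI for σ² = ((n-1)s²/χ²_{α/2}, (n-1)s²/χ²_{1-α/2}) = (19·47.4/38.582, 19·47.4/6.844) = (23.34, 131.59)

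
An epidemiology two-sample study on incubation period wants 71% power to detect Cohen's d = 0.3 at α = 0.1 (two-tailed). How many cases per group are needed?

z_{α/2} = 1.645, z_β = Φ⁻¹(0.71) = 0.553. For small effect (d = 0.3): n per group = 2(z_{α/2} + z_β)²/d² = 2(1.645 + 0.553)²/0.3² = 107.4 → 108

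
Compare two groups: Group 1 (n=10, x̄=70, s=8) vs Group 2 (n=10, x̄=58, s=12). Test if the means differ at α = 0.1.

Pooled sp = 10.2. t = 2.631, df = 18. Critical t = ±1.734. Reject H₀.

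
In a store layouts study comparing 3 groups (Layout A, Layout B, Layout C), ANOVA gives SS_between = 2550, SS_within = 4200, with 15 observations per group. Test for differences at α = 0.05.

df_between = 2, df_within = 42. F = MS_between/MS_within = 1275.0/100.0 = 12.75. F_crit ≈ 3.22. Reject H₀. At least one mean differs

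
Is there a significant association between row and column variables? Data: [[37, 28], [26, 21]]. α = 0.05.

χ² = 0.029. df = 1, critical = 3.841. Fail to reject H₀. No evidence of dependence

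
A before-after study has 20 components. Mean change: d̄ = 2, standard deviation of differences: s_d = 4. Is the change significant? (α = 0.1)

t = d̄/(s_d/√n) = 2/(4/√20) = 2.236. df = 19, critical t = ±1.729. Reject H₀.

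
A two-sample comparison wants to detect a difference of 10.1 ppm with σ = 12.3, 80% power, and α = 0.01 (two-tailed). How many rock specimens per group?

n per group = 2(z_α/2 + z_β)²σ²/d² = 2×(2.576 + 0.84)²×12.3²/10.1² = 34.6 → n = 35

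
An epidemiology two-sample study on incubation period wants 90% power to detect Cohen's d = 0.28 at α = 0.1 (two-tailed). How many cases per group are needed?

z_{α/2} = 1.645, z_β = Φ⁻¹(0.9) = 1.282. For small effect (d = 0.28): n per group = 2(z_{α/2} + z_β)²/d² = 2(1.645 + 1.282)²/0.28² = 218.6 → 219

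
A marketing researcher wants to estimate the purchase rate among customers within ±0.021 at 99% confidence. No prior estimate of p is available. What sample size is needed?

Conservative approach: use p = 0.5 (maximizes p(1-p) = 0.25). n = z²(0.25)/E² = 2.576²×0.25/0.021² = 3761.8 → n = 3762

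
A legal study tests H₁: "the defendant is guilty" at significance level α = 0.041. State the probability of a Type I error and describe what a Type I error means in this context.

P(Type I error) = α = 0.041. A Type I error is rejecting H₀ when H₀ is actually true (false positive) — here, concluding that the defendant is guilty when in fact this is not the case. Consequence: convicting an innocent person.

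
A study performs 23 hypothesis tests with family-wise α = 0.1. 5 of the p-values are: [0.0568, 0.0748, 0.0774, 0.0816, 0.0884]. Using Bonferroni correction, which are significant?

Bonferroni α = 0.1/23 = 0.00435. None of the given p-values are significant.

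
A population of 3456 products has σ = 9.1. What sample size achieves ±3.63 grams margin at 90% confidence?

Without FPC: n₀ = (1.645×9.1/3.63)² = 17.006. With FPC: n = n₀N/(n₀+N-1) = 16.9 → n = 17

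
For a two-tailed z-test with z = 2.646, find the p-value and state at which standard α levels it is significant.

p = 2·P(Z > |2.646|) = 2·(1 - Φ(2.646)) ≈ 0.0081. Significant at α = 0.1; Significant at α = 0.05; Significant at α = 0.01.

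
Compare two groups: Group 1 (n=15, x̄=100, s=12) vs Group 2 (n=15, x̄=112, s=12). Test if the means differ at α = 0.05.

Pooled sp = 12.0. t = -2.739, df = 28. Critical t = ±2.048. Reject H₀.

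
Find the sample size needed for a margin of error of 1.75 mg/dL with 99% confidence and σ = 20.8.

n = (z*σ/E)² = (2.576×20.8/1.75)² = 937.4 → n = 938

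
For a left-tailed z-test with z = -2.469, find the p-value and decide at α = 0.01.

p = P(Z < -2.469) = Φ(-2.469) ≈ 0.0068. Since p < 0.01, reject H₀ (significant) at α = 0.01.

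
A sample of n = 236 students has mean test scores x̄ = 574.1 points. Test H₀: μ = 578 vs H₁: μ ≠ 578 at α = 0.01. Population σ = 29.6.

z = (x̄ - μ₀)/(σ/√n) = (574.1 - 578)/(29.6/√236) = -2.024. Critical value: ±2.576. Since |-2.024| ≤ 2.576, Fail to reject H₀.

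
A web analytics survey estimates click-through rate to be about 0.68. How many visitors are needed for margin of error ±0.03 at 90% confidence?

n = z²p(1-p)/E² = 1.645²×0.68×0.32/0.03² = 654.3 → n = 655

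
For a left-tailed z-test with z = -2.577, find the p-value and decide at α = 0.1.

p = P(Z < -2.577) = Φ(-2.577) ≈ 0.005. Since p < 0.1, reject H₀ (significant) at α = 0.1.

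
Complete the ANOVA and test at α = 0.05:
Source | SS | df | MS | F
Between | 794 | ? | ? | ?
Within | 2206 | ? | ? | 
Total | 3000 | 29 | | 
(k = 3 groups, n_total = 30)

df_between = 2, df_within = 27. MS_between = 397.0, MS_within = 81.7. F = 4.859, F_crit ≈ 3.354. Reject H₀.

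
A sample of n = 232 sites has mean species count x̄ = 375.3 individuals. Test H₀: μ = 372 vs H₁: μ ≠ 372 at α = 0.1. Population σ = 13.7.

z = (x̄ - μ₀)/(σ/√n) = (375.3 - 372)/(13.7/√232) = 3.669. Critical value: ±1.645. Since |3.669| > 1.645, Reject H₀.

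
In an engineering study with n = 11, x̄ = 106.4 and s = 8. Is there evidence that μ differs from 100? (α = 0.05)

t = (x̄ - μ₀)/(s/√n) = (106.4 - 100)/(8/√11) = 2.653. df = 10, critical t = ±2.228. Reject H₀.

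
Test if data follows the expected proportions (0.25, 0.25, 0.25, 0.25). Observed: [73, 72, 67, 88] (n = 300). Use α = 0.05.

Expected: [75.0, 75.0, 75.0, 75.0]. χ² = 3.28. df = 3, critical = 7.815. Fail to reject H₀.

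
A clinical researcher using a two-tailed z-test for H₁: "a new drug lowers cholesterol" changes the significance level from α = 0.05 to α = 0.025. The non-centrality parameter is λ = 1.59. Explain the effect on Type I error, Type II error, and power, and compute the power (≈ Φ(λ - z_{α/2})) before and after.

Decreasing α from 0.05 to 0.025:
• Type I error rate decreases (α is the Type I rate by definition).
• Critical value moves from z_{α/2} = 1.96 to 2.241, so power = Φ(λ - z_{α/2}) goes from Φ(1.59 - 1.96) = 0.356 to Φ(1.59 - 2.241) = 0.258.
• Type II error rate β = 1 - power therefore increases (0.644 → 0.742).
Appropriate when false positives are costly — here, approving an ineffective drug — patients take a useless medication and may skip effective alternatives.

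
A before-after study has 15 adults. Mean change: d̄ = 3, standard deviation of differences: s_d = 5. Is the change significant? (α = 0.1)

t = d̄/(s_d/√n) = 3/(5/√15) = 2.324. df = 14, critical t = ±1.761. Reject H₀.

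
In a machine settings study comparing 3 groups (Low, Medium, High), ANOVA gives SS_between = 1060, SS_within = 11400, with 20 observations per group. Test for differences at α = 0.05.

df_between = 2, df_within = 57. F = MS_between/MS_within = 530.0/200.0 = 2.65. F_crit ≈ 3.159. Fail to reject H₀.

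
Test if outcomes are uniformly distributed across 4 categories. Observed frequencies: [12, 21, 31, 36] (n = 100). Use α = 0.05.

Expected = 25 each. χ² = Σ(O-E)²/E = 13.68. df = 3, critical value = 7.815. Reject H₀.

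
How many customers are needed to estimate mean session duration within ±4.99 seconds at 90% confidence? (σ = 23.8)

n = (z*σ/E)² = (1.645×23.8/4.99)² = 61.6 → n = 62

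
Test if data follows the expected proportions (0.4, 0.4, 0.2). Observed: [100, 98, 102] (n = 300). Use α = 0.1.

Expected: [120.0, 120.0, 60.0]. χ² = 36.767. df = 2, critical = 4.605. Reject H₀.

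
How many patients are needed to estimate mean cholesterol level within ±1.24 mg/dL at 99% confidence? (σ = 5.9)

n = (z*σ/E)² = (2.576×5.9/1.24)² = 150.2 → n = 151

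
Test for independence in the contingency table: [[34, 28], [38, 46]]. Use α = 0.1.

χ² = 1.315. df = 1, critical = 2.706. Fail to reject H₀. No evidence of dependence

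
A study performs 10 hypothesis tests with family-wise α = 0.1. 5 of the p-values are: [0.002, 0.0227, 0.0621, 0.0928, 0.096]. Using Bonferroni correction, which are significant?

Bonferroni α = 0.1/10 = 0.01. Significant p-values: [0.002]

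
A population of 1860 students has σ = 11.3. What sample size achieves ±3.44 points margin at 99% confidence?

Without FPC: n₀ = (2.576×11.3/3.44)² = 71.603. With FPC: n = n₀N/(n₀+N-1) = 69.0 → n = 69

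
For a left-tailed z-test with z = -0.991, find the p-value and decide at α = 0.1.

p = P(Z < -0.991) = Φ(-0.991) ≈ 0.1608. Since p ≥ 0.1, fail to reject H₀ (not significant) at α = 0.1.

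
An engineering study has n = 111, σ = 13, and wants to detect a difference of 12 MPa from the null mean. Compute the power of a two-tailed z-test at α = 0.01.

SE = σ/√n = 13/√111 = 1.234. Non-centrality λ = d/SE = 12/1.234 = 9.725. Power ≈ Φ(λ - z_{α/2}) = Φ(9.725 - 2.576) = Φ(7.149) = 1.0.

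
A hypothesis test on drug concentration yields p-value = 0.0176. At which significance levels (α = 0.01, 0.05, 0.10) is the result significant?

p = 0.0176. Significant at: α = 0.05, 0.1.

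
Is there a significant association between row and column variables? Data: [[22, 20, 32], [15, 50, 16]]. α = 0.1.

χ² = 19.238. df = 2, critical = 4.605. Reject H₀. Variables are dependent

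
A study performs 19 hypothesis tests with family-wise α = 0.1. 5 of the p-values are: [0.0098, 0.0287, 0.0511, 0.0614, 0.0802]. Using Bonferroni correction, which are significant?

Bonferroni α = 0.1/19 = 0.00526. None of the given p-values are significant.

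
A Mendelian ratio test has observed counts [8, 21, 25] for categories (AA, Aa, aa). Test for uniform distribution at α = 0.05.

Expected = 18 each. χ² = Σ(O-E)²/E = 8.778. df = 2, critical value = 5.991. Reject H₀.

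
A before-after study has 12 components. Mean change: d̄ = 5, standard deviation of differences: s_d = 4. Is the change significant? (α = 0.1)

t = d̄/(s_d/√n) = 5/(4/√12) = 4.33. df = 11, critical t = ±1.796. Reject H₀.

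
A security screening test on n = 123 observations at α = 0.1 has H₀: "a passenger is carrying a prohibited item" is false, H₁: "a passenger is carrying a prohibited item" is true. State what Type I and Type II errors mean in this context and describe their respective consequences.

Type I (false positive): concluding that a passenger is carrying a prohibited item when it is not — detaining an innocent passenger — delay and inconvenience. Type II (false negative): failing to conclude that a passenger is carrying a prohibited item when it is — letting a prohibited item through — security breach. Which is costlier depends on domain priorities and is a judgement call rather than a statistical fact.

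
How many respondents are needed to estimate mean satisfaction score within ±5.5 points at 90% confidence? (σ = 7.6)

n = (z*σ/E)² = (1.645×7.6/5.5)² = 5.2 → n = 6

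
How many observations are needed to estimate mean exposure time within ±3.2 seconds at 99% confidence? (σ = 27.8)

n = (z*σ/E)² = (2.576×27.8/3.2)² = 500.8 → n = 501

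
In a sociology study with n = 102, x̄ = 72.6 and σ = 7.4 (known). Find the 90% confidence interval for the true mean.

CI = x̄ ± z*(σ/√n) = 72.6 ± 1.645(7.4/√102) = 72.6 ± 1.21 = (71.39, 73.81)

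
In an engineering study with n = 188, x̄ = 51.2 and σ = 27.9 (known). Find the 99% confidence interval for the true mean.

CI = x̄ ± z*(σ/√n) = 51.2 ± 2.576(27.9/√188) = 51.2 ± 5.24 = (45.96, 56.44)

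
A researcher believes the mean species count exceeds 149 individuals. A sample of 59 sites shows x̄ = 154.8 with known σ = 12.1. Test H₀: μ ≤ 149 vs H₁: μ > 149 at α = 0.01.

z = 3.682. Critical value: 2.33. Reject H₀.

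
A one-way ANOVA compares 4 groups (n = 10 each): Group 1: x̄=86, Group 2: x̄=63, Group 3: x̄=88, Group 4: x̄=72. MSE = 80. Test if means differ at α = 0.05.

Grand mean = 77.25. SS_between = 4227.5, MS_between = 1409.17. F = 17.615, F_crit ≈ 2.866. Reject H₀.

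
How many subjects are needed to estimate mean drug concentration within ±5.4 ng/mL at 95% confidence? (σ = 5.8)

n = (z*σ/E)² = (1.96×5.8/5.4)² = 4.4 → n = 5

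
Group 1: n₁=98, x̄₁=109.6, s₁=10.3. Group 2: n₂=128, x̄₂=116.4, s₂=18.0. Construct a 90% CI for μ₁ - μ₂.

Difference = -6.8. SE = √(10.3²/98 + 18.0²/128) = 1.901. CI = (-9.93, -3.67)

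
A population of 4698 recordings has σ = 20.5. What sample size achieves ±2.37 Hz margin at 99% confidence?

Without FPC: n₀ = (2.576×20.5/2.37)² = 496.481. With FPC: n = n₀N/(n₀+N-1) = 449.1 → n = 450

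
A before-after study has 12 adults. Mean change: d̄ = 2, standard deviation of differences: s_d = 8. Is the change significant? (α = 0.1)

t = d̄/(s_d/√n) = 2/(8/√12) = 0.866. df = 11, critical t = ±1.796. Fail to reject H₀.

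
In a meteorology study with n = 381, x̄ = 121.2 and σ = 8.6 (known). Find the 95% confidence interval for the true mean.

CI = x̄ ± z*(σ/√n) = 121.2 ± 1.96(8.6/√381) = 121.2 ± 0.86 = (120.34, 122.06)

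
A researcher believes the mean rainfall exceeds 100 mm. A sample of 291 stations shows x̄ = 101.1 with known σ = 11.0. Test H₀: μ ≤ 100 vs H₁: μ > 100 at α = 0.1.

z = 1.706. Critical value: 1.28. Reject H₀.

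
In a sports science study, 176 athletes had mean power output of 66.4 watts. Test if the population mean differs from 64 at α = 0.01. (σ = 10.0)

z = (x̄ - μ₀)/(σ/√n) = (66.4 - 64)/(10.0/√176) = 3.184. Critical value: ±2.576. Since |3.184| > 2.576, Reject H₀.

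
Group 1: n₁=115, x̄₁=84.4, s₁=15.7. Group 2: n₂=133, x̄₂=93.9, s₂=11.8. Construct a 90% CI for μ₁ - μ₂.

Difference = -9.5. SE = √(15.7²/115 + 11.8²/133) = 1.786. CI = (-12.44, -6.56)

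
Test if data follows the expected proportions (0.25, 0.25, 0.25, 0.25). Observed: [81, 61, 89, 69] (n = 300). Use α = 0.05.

Expected: [75.0, 75.0, 75.0, 75.0]. χ² = 6.187. df = 3, critical = 7.815. Fail to reject H₀.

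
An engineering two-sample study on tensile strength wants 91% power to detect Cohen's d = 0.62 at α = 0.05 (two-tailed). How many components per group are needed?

z_{α/2} = 1.96, z_β = Φ⁻¹(0.91) = 1.341. For medium effect (d = 0.62): n per group = 2(z_{α/2} + z_β)²/d² = 2(1.96 + 1.341)²/0.62² = 56.7 → 57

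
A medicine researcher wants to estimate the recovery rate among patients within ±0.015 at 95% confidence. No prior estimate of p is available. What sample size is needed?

Conservative approach: use p = 0.5 (maximizes p(1-p) = 0.25). n = z²(0.25)/E² = 1.96²×0.25/0.015² = 4268.4 → n = 4269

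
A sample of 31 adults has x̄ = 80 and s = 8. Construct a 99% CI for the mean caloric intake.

CI = x̄ ± t*(s/√n) = 80 ± 2.75(8/√31) = (76.05, 83.95)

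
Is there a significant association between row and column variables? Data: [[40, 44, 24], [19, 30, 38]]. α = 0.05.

χ² = 11.152. df = 2, critical = 5.991. Reject H₀. Variables are dependent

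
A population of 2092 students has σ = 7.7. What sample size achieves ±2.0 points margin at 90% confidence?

Without FPC: n₀ = (1.645×7.7/2.0)² = 40.11. With FPC: n = n₀N/(n₀+N-1) = 39.4 → n = 40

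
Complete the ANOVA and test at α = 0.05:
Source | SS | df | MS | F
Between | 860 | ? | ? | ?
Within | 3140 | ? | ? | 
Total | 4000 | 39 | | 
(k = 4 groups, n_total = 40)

df_between = 3, df_within = 36. MS_between = 286.67, MS_within = 87.22. F = 3.287, F_crit ≈ 2.866. Reject H₀.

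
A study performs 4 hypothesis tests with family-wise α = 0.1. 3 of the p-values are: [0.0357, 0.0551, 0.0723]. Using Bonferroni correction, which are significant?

Bonferroni α = 0.1/4 = 0.025. None of the given p-values are significant.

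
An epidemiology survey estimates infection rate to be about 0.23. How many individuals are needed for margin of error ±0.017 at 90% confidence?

n = z²p(1-p)/E² = 1.645²×0.23×0.77/0.017² = 1658.3 → n = 1659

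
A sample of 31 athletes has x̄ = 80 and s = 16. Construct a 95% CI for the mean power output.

CI = x̄ ± t*(s/√n) = 80 ± 2.042(16/√31) = (74.13, 85.87)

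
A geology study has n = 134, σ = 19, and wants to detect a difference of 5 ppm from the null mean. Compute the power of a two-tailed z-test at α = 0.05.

SE = σ/√n = 19/√134 = 1.641. Non-centrality λ = d/SE = 5/1.641 = 3.046. Power ≈ Φ(λ - z_{α/2}) = Φ(3.046 - 1.96) = Φ(1.086) = 0.861.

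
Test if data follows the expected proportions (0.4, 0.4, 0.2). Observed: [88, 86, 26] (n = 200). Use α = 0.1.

Expected: [80.0, 80.0, 40.0]. χ² = 6.15. df = 2, critical = 4.605. Reject H₀.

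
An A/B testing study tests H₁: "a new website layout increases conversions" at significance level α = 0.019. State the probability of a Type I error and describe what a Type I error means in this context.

P(Type I error) = α = 0.019. A Type I error is rejecting H₀ when H₀ is actually true (false positive) — here, concluding that a new website layout increases conversions when in fact this is not the case. Consequence: rolling out a layout that doesn't actually help — wasted engineering effort.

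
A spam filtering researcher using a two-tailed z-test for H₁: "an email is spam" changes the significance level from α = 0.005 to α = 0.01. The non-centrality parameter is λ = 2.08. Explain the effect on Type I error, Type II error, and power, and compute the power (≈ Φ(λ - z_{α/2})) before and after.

Increasing α from 0.005 to 0.01:
• Type I error rate increases (α is the Type I rate by definition).
• Critical value moves from z_{α/2} = 2.807 to 2.576, so power = Φ(λ - z_{α/2}) goes from Φ(2.08 - 2.807) = 0.234 to Φ(2.08 - 2.576) = 0.31.
• Type II error rate β = 1 - power therefore decreases (0.766 → 0.69).
Appropriate when false negatives are costly — here, a spam email lands in the inbox.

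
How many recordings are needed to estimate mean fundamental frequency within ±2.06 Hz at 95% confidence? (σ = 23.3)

n = (z*σ/E)² = (1.96×23.3/2.06)² = 491.5 → n = 492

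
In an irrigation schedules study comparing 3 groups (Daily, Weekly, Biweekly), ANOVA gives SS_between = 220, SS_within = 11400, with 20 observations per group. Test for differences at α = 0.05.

df_between = 2, df_within = 57. F = MS_between/MS_within = 110.0/200.0 = 0.55. F_crit ≈ 3.159. Fail to reject H₀.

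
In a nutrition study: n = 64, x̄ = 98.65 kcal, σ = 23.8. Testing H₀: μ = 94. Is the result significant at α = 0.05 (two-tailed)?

z = (98.65 - 94)/(23.8/√64) = 1.563. Since |z| ≤ 1.96, not significant at α = 0.05.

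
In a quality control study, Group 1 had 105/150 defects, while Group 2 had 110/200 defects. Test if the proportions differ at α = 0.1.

p̂₁ = 0.7, p̂₂ = 0.55, pooled p̂ = 0.614. z = 2.853. Critical: ±1.645. Reject H₀.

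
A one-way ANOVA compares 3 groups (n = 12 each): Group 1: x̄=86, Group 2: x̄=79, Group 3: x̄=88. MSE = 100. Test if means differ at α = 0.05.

Grand mean = 84.33. SS_between = 536.0, MS_between = 268.0. F = 2.68, F_crit ≈ 3.285. Fail to reject H₀.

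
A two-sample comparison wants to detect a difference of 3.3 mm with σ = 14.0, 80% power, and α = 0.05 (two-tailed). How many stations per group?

n per group = 2(z_α/2 + z_β)²σ²/d² = 2×(1.96 + 0.84)²×14.0²/3.3² = 282.2 → n = 283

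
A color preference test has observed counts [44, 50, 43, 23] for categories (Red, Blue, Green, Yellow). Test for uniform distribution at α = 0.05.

Expected = 40 each. χ² = Σ(O-E)²/E = 10.35. df = 3, critical value = 7.815. Reject H₀.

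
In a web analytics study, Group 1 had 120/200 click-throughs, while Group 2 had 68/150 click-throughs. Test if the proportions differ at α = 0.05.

p̂₁ = 0.6, p̂₂ = 0.453, pooled p̂ = 0.537. z = 2.723. Critical: ±1.96. Reject H₀.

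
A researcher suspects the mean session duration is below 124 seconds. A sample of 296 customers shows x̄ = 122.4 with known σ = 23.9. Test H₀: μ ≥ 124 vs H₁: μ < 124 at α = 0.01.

z = -1.152. Critical value: -2.33. Fail to reject H₀.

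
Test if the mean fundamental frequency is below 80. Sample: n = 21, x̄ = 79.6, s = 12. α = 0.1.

t = (79.6 - 80)/(12/√21) = -0.153, df = 20. Critical t = -1.325. Fail to reject H₀.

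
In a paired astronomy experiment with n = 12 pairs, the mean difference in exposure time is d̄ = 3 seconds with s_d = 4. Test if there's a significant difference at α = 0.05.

t = d̄/(s_d/√n) = 3/(4/√12) = 2.598. df = 11, critical t = ±2.201. Reject H₀.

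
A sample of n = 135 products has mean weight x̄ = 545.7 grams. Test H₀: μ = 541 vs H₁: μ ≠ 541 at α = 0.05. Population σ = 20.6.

z = (x̄ - μ₀)/(σ/√n) = (545.7 - 541)/(20.6/√135) = 2.651. Critical value: ±1.96. Since |2.651| > 1.96, Reject H₀.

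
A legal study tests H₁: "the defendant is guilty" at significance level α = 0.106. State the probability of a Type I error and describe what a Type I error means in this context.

P(Type I error) = α = 0.106. A Type I error is rejecting H₀ when H₀ is actually true (false positive) — here, concluding that the defendant is guilty when in fact this is not the case. Consequence: convicting an innocent person.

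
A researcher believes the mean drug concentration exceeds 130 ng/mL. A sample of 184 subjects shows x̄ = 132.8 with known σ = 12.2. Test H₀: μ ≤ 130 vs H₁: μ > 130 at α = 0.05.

z = 3.113. Critical value: 1.645. Reject H₀.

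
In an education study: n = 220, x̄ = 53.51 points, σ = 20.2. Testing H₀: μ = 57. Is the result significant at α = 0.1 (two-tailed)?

z = (53.51 - 57)/(20.2/√220) = -2.563. Since |z| > 1.645, significant at α = 0.1.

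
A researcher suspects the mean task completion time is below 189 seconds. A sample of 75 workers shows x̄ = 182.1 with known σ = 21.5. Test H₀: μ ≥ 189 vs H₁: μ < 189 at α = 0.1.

z = -2.779. Critical value: -1.28. Reject H₀.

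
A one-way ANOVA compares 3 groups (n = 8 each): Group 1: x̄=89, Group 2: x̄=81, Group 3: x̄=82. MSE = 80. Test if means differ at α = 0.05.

Grand mean = 84.0. SS_between = 304.0, MS_between = 152.0. F = 1.9, F_crit ≈ 3.467. Fail to reject H₀.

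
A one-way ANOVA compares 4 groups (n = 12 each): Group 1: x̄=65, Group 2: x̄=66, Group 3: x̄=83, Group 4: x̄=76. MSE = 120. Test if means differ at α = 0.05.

Grand mean = 72.5. SS_between = 2652.0, MS_between = 884.0. F = 7.367, F_crit ≈ 2.816. Reject H₀.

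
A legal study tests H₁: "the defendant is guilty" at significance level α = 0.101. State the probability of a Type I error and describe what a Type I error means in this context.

P(Type I error) = α = 0.101. A Type I error is rejecting H₀ when H₀ is actually true (false positive) — here, concluding that the defendant is guilty when in fact this is not the case. Consequence: convicting an innocent person.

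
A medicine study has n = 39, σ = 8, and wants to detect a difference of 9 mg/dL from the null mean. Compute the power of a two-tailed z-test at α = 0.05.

SE = σ/√n = 8/√39 = 1.281. Non-centrality λ = d/SE = 9/1.281 = 7.026. Power ≈ Φ(λ - z_{α/2}) = Φ(7.026 - 1.96) = Φ(5.066) = 1.0.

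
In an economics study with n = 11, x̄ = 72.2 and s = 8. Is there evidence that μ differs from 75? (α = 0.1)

t = (x̄ - μ₀)/(s/√n) = (72.2 - 75)/(8/√11) = -1.161. df = 10, critical t = ±1.812. Fail to reject H₀.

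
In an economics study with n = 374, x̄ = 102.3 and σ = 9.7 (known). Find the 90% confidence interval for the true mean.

CI = x̄ ± z*(σ/√n) = 102.3 ± 1.645(9.7/√374) = 102.3 ± 0.83 = (101.47, 103.13)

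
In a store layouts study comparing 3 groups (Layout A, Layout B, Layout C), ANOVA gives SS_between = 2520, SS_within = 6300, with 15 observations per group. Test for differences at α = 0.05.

df_between = 2, df_within = 42. F = MS_between/MS_within = 1260.0/150.0 = 8.4. F_crit ≈ 3.22. Reject H₀. At least one mean differs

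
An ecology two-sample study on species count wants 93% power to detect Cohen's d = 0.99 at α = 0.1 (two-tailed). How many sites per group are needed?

z_{α/2} = 1.645, z_β = Φ⁻¹(0.93) = 1.476. For large effect (d = 0.99): n per group = 2(z_{α/2} + z_β)²/d² = 2(1.645 + 1.476)²/0.99² = 19.9 → 20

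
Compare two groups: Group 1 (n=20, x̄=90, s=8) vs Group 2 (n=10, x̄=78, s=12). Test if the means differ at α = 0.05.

Pooled sp = 9.47. t = 3.271, df = 28. Critical t = ±2.048. Reject H₀.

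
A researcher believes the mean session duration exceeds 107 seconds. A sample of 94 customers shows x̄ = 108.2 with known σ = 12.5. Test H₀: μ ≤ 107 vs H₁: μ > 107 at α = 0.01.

z = 0.931. Critical value: 2.33. Fail to reject H₀.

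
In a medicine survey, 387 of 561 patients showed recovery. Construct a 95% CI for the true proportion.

p̂ = 0.69. CI = p̂ ± z*√(p̂(1-p̂)/n) = (0.652, 0.728)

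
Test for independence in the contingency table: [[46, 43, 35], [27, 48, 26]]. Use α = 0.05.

χ² = 4.241. df = 2, critical = 5.991. Fail to reject H₀. No evidence of dependence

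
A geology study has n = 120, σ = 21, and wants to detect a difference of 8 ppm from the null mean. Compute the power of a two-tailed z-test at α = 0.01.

SE = σ/√n = 21/√120 = 1.917. Non-centrality λ = d/SE = 8/1.917 = 4.173. Power ≈ Φ(λ - z_{α/2}) = Φ(4.173 - 2.576) = Φ(1.597) = 0.945.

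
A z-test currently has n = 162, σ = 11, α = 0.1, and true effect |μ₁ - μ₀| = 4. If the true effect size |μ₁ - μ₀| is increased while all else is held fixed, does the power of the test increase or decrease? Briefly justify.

Power increases: a larger true effect increases the non-centrality λ = |μ₁ - μ₀|/(σ/√n).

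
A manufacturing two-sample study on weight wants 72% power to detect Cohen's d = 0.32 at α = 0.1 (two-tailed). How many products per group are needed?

z_{α/2} = 1.645, z_β = Φ⁻¹(0.72) = 0.583. For small effect (d = 0.32): n per group = 2(z_{α/2} + z_β)²/d² = 2(1.645 + 0.583)²/0.32² = 97.0 → 97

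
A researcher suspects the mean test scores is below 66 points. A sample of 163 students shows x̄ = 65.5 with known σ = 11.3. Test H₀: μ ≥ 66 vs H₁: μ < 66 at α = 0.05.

z = -0.565. Critical value: -1.645. Fail to reject H₀.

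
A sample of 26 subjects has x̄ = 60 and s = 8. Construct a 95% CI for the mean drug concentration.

CI = x̄ ± t*(s/√n) = 60 ± 2.06(8/√26) = (56.77, 63.23)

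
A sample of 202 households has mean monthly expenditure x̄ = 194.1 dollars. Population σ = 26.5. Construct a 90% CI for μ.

CI = x̄ ± z*(σ/√n) = 194.1 ± 1.645(26.5/√202) = 194.1 ± 3.07 = (191.03, 197.17)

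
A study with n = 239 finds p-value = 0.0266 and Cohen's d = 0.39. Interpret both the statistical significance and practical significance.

Statistically significant (p = 0.0266 < 0.05). Cohen's d = 0.39 indicates a small effect size. Both statistical and practical significance should be considered.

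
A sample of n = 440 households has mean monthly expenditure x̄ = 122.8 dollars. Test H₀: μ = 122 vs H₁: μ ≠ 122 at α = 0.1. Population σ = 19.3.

z = (x̄ - μ₀)/(σ/√n) = (122.8 - 122)/(19.3/√440) = 0.869. Critical value: ±1.645. Since |0.869| ≤ 1.645, Fail to reject H₀.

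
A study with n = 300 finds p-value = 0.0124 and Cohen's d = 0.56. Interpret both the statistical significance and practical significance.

Statistically significant (p = 0.0124 < 0.05). Cohen's d = 0.56 indicates a medium effect size. Both statistical and practical significance should be considered.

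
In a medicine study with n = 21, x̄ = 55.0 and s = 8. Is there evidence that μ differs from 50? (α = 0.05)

t = (x̄ - μ₀)/(s/√n) = (55.0 - 50)/(8/√21) = 2.864. df = 20, critical t = ±2.086. Reject H₀.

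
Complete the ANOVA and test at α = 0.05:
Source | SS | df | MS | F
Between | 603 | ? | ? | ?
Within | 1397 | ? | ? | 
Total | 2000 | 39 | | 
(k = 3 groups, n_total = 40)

df_between = 2, df_within = 37. MS_between = 301.5, MS_within = 37.76. F = 7.985, F_crit ≈ 3.252. Reject H₀.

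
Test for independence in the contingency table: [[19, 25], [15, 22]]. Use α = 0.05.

χ² = 0.058. df = 1, critical = 3.841. Fail to reject H₀. No evidence of dependence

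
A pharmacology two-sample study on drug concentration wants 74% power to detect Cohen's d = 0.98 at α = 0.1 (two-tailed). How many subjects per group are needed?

z_{α/2} = 1.645, z_β = Φ⁻¹(0.74) = 0.643. For large effect (d = 0.98): n per group = 2(z_{α/2} + z_β)²/d² = 2(1.645 + 0.643)²/0.98² = 10.9 → 11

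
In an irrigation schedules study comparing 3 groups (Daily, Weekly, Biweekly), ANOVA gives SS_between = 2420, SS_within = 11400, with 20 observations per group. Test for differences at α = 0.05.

df_between = 2, df_within = 57. F = MS_between/MS_within = 1210.0/200.0 = 6.05. F_crit ≈ 3.159. Reject H₀. At least one mean differs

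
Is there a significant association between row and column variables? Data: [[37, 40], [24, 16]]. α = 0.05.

χ² = 1.506. df = 1, critical = 3.841. Fail to reject H₀. No evidence of dependence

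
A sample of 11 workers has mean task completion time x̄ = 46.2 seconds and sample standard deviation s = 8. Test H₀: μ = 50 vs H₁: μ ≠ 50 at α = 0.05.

t = (x̄ - μ₀)/(s/√n) = (46.2 - 50)/(8/√11) = -1.575. df = 10, critical t = ±2.228. Fail to reject H₀.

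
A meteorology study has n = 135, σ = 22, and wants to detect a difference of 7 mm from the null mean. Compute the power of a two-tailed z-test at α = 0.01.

SE = σ/√n = 22/√135 = 1.893. Non-centrality λ = d/SE = 7/1.893 = 3.697. Power ≈ Φ(λ - z_{α/2}) = Φ(3.697 - 2.576) = Φ(1.121) = 0.869.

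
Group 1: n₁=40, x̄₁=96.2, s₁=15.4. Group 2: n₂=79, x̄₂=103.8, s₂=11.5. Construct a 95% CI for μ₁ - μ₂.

Difference = -7.6. SE = √(15.4²/40 + 11.5²/79) = 2.757. CI = (-13.0, -2.2)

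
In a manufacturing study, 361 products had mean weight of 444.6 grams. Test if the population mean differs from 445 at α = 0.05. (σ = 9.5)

z = (x̄ - μ₀)/(σ/√n) = (444.6 - 445)/(9.5/√361) = -0.8. Critical value: ±1.96. Since |-0.8| ≤ 1.96, Fail to reject H₀.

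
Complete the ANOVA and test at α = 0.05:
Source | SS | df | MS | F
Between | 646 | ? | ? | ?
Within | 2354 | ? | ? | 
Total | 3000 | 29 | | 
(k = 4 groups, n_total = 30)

df_between = 3, df_within = 26. MS_between = 215.33, MS_within = 90.54. F = 2.378, F_crit ≈ 2.975. Fail to reject H₀.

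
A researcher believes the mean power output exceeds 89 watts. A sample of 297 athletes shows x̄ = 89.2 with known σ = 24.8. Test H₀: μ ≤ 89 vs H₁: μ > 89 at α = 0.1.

z = 0.139. Critical value: 1.28. Fail to reject H₀.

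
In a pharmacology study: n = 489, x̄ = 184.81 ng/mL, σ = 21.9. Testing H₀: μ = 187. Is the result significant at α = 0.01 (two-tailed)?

z = (184.81 - 187)/(21.9/√489) = -2.211. Since |z| ≤ 2.576, not significant at α = 0.01.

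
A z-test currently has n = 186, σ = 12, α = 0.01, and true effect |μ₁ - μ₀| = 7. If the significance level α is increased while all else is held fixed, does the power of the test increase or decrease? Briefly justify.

Power increases: a larger α lowers the critical value, so more of the H₁ sampling distribution falls in the rejection region.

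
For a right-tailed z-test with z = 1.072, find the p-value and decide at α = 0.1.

p = P(Z > 1.072) = 1 - Φ(1.072) ≈ 0.1419. Since p ≥ 0.1, fail to reject H₀ (not significant) at α = 0.1.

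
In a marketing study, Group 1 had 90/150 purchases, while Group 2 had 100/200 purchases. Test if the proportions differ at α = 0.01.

p̂₁ = 0.6, p̂₂ = 0.5, pooled p̂ = 0.543. z = 1.858. Critical: ±2.576. Fail to reject H₀.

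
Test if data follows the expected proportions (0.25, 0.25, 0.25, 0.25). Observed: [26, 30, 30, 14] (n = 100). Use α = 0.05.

Expected: [25.0, 25.0, 25.0, 25.0]. χ² = 6.88. df = 3, critical = 7.815. Fail to reject H₀.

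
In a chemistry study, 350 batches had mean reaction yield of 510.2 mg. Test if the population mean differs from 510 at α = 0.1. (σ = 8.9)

z = (x̄ - μ₀)/(σ/√n) = (510.2 - 510)/(8.9/√350) = 0.42. Critical value: ±1.645. Since |0.42| ≤ 1.645, Fail to reject H₀.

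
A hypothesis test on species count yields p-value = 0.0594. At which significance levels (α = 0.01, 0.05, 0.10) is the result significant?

p = 0.0594. Significant at: α = 0.1.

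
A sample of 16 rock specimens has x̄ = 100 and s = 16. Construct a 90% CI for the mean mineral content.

CI = x̄ ± t*(s/√n) = 100 ± 1.753(16/√16) = (92.99, 107.01)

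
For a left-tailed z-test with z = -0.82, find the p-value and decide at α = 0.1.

p = P(Z < -0.82) = Φ(-0.82) ≈ 0.2061. Since p ≥ 0.1, fail to reject H₀ (not significant) at α = 0.1.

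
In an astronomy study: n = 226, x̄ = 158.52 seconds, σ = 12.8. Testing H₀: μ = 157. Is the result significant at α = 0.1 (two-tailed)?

z = (158.52 - 157)/(12.8/√226) = 1.785. Since |z| > 1.645, significant at α = 0.1.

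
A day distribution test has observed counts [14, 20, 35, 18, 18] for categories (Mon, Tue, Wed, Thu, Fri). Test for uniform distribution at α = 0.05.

Expected = 21 each. χ² = Σ(O-E)²/E = 12.571. df = 4, critical value = 9.488. Reject H₀.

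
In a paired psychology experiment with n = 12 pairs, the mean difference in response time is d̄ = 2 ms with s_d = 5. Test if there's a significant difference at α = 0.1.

t = d̄/(s_d/√n) = 2/(5/√12) = 1.386. df = 11, critical t = ±1.796. Fail to reject H₀.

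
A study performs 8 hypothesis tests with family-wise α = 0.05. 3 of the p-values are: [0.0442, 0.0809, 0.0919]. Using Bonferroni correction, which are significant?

Bonferroni α = 0.05/8 = 0.00625. None of the given p-values are significant.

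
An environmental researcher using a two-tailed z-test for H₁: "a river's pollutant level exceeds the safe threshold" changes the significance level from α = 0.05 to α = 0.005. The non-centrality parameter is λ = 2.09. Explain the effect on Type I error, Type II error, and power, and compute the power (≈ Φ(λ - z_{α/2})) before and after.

Decreasing α from 0.05 to 0.005:
• Type I error rate decreases (α is the Type I rate by definition).
• Critical value moves from z_{α/2} = 1.96 to 2.807, so power = Φ(λ - z_{α/2}) goes from Φ(2.09 - 1.96) = 0.552 to Φ(2.09 - 2.807) = 0.237.
• Type II error rate β = 1 - power therefore increases (0.448 → 0.763).
Appropriate when false positives are costly — here, shutting down a compliant factory unnecessarily.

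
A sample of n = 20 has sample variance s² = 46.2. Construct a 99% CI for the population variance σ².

df = 19. χ²_{0.005} = 38.582, χ²_{0.995} = 6.844. CI for σ² = ((n-1)s²/χ²_{α/2}, (n-1)s²/χ²_{1-α/2}) = (19·46.2/38.582, 19·46.2/6.844) = (22.75, 128.26)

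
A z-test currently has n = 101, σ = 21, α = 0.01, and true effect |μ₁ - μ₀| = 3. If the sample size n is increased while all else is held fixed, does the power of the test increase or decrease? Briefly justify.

Power increases: a larger n shrinks the standard error σ/√n, moving the sampling distribution under H₁ further from the critical value.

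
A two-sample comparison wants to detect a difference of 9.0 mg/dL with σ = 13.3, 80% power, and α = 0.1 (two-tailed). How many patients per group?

n per group = 2(z_α/2 + z_β)²σ²/d² = 2×(1.645 + 0.84)²×13.3²/9.0² = 27.0 → n = 27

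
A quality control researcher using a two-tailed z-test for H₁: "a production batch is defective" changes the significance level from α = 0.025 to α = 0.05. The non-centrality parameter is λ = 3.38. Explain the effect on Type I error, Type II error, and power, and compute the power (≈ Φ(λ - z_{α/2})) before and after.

Increasing α from 0.025 to 0.05:
• Type I error rate increases (α is the Type I rate by definition).
• Critical value moves from z_{α/2} = 2.241 to 1.96, so power = Φ(λ - z_{α/2}) goes from Φ(3.38 - 2.241) = 0.873 to Φ(3.38 - 1.96) = 0.922.
• Type II error rate β = 1 - power therefore decreases (0.127 → 0.078).
Appropriate when false negatives are costly — here, shipping a defective batch — faulty products reach customers.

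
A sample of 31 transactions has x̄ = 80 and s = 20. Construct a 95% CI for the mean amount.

CI = x̄ ± t*(s/√n) = 80 ± 2.042(20/√31) = (72.66, 87.34)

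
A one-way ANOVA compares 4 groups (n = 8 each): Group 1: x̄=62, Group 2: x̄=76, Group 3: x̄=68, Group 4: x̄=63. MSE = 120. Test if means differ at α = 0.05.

Grand mean = 67.25. SS_between = 982.0, MS_between = 327.33. F = 2.728, F_crit ≈ 2.947. Fail to reject H₀.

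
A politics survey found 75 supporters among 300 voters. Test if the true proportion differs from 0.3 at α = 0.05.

p̂ = 0.25, p₀ = 0.3. z = (p̂ - p₀)/√(p₀(1-p₀)/n) = -1.89. Critical: ±1.96. Fail to reject H₀.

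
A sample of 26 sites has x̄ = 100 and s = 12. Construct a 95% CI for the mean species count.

CI = x̄ ± t*(s/√n) = 100 ± 2.06(12/√26) = (95.15, 104.85)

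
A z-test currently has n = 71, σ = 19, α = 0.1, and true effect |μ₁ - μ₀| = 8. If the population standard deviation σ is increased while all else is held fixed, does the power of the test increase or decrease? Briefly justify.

Power decreases: a larger σ inflates the standard error σ/√n, pulling the sampling distribution under H₁ back toward the critical value.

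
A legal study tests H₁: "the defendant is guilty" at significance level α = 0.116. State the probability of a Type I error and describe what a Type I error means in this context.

P(Type I error) = α = 0.116. A Type I error is rejecting H₀ when H₀ is actually true (false positive) — here, concluding that the defendant is guilty when in fact this is not the case. Consequence: convicting an innocent person.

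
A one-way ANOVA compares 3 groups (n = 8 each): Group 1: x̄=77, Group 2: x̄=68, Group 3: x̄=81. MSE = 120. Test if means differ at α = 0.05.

Grand mean = 75.33. SS_between = 709.33, MS_between = 354.67. F = 2.956, F_crit ≈ 3.467. Fail to reject H₀.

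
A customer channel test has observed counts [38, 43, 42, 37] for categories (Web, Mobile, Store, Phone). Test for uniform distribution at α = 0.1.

Expected = 40 each. χ² = Σ(O-E)²/E = 0.65. df = 3, critical value = 6.251. Fail to reject H₀.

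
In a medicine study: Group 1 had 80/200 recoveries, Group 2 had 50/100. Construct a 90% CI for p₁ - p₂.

p̂₁ = 0.4, p̂₂ = 0.5. Difference = -0.1. CI = (-0.2, 0.0)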